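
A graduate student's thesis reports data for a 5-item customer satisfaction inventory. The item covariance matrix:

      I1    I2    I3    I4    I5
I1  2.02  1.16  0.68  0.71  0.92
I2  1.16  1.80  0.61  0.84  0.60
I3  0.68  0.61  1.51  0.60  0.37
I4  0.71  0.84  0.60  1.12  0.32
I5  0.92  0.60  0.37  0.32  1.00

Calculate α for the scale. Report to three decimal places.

α = 0.808

Σσ²ᵢ = 2.02 + 1.80 + 1.51 + 1.12 + 1.00 = 7.45
Sum of off-diagonal covariances = 6.81
σ²_T = 7.45 + 2 × 6.81 = 21.07
α = (k/(k−1))·(1 − Σσ²ᵢ/σ²_T) = (5/4)·(1 − 7.45/21.07) = 0.808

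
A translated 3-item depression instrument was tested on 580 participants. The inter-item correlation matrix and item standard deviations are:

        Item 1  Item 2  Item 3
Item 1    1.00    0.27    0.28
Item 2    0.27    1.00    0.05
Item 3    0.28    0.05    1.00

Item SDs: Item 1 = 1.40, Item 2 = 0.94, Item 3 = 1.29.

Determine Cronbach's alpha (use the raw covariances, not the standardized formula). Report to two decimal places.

Σσ²ᵢ = 1.40² + 0.94² + 1.29² = 4.5077
Covariances σ_ij = r_ij · s_i · s_j:
  σ(Item 1,Item 2) = 0.27 × 1.40 × 0.94 = 0.3553
  σ(Item 1,Item 3) = 0.28 × 1.40 × 1.29 = 0.5057
  σ(Item 2,Item 3) = 0.05 × 0.94 × 1.29 = 0.0606
σ²_T = Σσ²ᵢ + 2·Σσ_ij = 4.5077 + 2 × 0.9216 = 6.3509
α = (3/2)·(1 − 4.5077/6.3509) = 0.44

Cronbach's alpha = 0.44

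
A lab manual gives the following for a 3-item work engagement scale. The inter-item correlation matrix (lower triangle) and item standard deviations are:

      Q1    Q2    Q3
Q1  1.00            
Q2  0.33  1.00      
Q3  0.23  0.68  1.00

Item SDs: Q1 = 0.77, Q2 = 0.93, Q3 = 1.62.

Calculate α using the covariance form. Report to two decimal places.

Σσ²ᵢ = 0.77² + 0.93² + 1.62² = 4.0822
Covariances σ_ij = r_ij · s_i · s_j:
  σ(Q1,Q2) = 0.33 × 0.77 × 0.93 = 0.2363
  σ(Q1,Q3) = 0.23 × 0.77 × 1.62 = 0.2869
  σ(Q2,Q3) = 0.68 × 0.93 × 1.62 = 1.0245
σ²_T = Σσ²ᵢ + 2·Σσ_ij = 4.0822 + 2 × 1.5477 = 7.1776
α = (3/2)·(1 − 4.0822/7.1776) = 0.65

α = 0.65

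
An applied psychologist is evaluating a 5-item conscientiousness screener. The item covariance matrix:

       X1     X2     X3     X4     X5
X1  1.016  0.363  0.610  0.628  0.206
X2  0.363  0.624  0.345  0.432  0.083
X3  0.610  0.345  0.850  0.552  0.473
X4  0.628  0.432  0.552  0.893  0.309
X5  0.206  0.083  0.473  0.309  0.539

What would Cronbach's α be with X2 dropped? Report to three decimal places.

α = 0.837

Remaining items: X1, X3, X4, X5 (k = 4).
ΣVar(i) = 1.016 + 0.850 + 0.893 + 0.539 = 3.298
σ²_total = 3.298 + 2 × 2.778 = 8.854
α (item deleted) = (4/3)·(1 − 3.298/8.854) = 0.837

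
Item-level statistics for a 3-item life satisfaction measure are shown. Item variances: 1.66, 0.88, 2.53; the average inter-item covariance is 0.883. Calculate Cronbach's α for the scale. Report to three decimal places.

Cronbach's α = 0.766

Σσᵢ² = 1.66 + 0.88 + 2.53 = 5.07
Sum of the 3 distinct covariances = 3 × 0.883 = 2.649
σ²_total = Σσᵢ² + 2·Σcov = 5.07 + 2 × 2.649 = 10.368
α = (3/2)·(1 − 5.07/10.368) = 0.766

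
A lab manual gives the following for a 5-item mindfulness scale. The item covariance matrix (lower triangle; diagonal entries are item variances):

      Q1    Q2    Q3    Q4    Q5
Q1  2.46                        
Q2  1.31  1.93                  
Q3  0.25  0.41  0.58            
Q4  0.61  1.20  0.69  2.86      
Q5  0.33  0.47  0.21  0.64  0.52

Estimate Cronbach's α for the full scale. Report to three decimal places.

Σσ²ᵢ = 2.46 + 1.93 + 0.58 + 2.86 + 0.52 = 8.35
Sum of off-diagonal covariances = 6.12
Var(T) = 8.35 + 2 × 6.12 = 20.59
α = (k/(k−1))·(1 − Σσ²ᵢ/Var(T)) = (5/4)·(1 − 8.35/20.59) = 0.743

α = 0.743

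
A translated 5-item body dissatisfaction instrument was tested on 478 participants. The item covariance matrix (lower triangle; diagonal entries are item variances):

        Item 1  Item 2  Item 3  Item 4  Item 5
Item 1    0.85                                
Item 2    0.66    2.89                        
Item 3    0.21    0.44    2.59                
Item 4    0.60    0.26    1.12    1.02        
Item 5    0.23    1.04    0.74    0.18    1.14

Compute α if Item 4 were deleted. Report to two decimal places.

α = 0.63

Remaining items: Item 1, Item 2, Item 3, Item 5 (k = 4).
Σσ²ᵢ = 0.85 + 2.89 + 2.59 + 1.14 = 7.47
total variance = 7.47 + 2 × 3.32 = 14.11
α (item deleted) = (4/3)·(1 − 7.47/14.11) = 0.63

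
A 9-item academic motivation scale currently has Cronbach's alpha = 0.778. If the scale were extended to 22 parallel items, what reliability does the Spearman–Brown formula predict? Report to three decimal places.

Length factor m = 22/9 = 2.4444
α' = m·α / (1 + (m−1)·α)
   = 22/9 × 0.778 / (1 + (22/9 − 1) × 0.778)
   = 1.9018 / 2.1238 = 0.895

predicted reliability = 0.895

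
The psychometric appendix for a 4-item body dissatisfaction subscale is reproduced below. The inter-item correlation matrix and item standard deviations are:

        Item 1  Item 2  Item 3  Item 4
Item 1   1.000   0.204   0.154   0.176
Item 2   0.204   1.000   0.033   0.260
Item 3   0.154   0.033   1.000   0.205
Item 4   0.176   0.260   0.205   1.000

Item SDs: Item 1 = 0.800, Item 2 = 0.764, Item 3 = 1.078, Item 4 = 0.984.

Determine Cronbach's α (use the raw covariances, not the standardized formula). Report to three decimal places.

Σσ²ᵢ = 0.800² + 0.764² + 1.078² + 0.984² = 3.3540
Covariances σ_ij = r_ij · s_i · s_j:
  σ(Item 1,Item 2) = 0.204 × 0.800 × 0.764 = 0.1247
  σ(Item 1,Item 3) = 0.154 × 0.800 × 1.078 = 0.1328
  σ(Item 1,Item 4) = 0.176 × 0.800 × 0.984 = 0.1385
  σ(Item 2,Item 3) = 0.033 × 0.764 × 1.078 = 0.0272
  σ(Item 2,Item 4) = 0.260 × 0.764 × 0.984 = 0.1955
  σ(Item 3,Item 4) = 0.205 × 1.078 × 0.984 = 0.2175
σ²_T = Σσ²ᵢ + 2·Σσ_ij = 3.3540 + 2 × 0.8362 = 5.0264
α = (4/3)·(1 − 3.3540/5.0264) = 0.444

Cronbach's α = 0.444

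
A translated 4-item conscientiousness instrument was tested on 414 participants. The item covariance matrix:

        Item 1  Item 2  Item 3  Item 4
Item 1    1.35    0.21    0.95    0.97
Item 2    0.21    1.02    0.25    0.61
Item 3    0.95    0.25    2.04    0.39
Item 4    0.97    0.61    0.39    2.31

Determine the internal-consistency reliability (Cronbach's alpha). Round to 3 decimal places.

ΣVar(i) = 1.35 + 1.02 + 2.04 + 2.31 = 6.72
Σ_{i<j} σ_ij = 3.38
σ²_total = 6.72 + 2 × 3.38 = 13.48
α = (k/(k−1))·(1 − ΣVar(i)/σ²_total) = (4/3)·(1 − 6.72/13.48) = 0.669

Cronbach's alpha = 0.669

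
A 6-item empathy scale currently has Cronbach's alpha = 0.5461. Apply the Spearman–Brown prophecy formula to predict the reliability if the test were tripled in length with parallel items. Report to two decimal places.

Length factor m = 3
α' = m·α / (1 + (m−1)·α)
   = 3 × 0.5461 / (1 + (3 − 1) × 0.5461)
   = 1.6383 / 2.0922 = 0.78

predicted reliability = 0.78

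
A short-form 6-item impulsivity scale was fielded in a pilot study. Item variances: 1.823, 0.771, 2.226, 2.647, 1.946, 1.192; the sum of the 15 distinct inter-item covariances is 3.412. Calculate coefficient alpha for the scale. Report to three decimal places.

Σσᵢ² = 1.823 + 0.771 + 2.226 + 2.647 + 1.946 + 1.192 = 10.605
Sum of distinct covariances = 3.412
Var(T) = Σσᵢ² + 2·Σcov = 10.605 + 2 × 3.412 = 17.429
α = (6/5)·(1 − 10.605/17.429) = 0.470

coefficient alpha = 0.470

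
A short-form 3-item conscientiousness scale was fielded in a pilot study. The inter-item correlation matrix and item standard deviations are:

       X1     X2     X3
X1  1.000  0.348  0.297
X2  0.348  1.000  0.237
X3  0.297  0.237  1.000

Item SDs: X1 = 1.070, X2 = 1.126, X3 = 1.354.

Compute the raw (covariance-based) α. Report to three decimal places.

Σσ²ᵢ = 1.070² + 1.126² + 1.354² = 4.2461
Covariances σ_ij = r_ij · s_i · s_j:
  σ(X1,X2) = 0.348 × 1.070 × 1.126 = 0.4193
  σ(X1,X3) = 0.297 × 1.070 × 1.354 = 0.4303
  σ(X2,X3) = 0.237 × 1.126 × 1.354 = 0.3613
σ²_T = Σσ²ᵢ + 2·Σσ_ij = 4.2461 + 2 × 1.2109 = 6.6679
α = (3/2)·(1 − 4.2461/6.6679) = 0.545

α = 0.545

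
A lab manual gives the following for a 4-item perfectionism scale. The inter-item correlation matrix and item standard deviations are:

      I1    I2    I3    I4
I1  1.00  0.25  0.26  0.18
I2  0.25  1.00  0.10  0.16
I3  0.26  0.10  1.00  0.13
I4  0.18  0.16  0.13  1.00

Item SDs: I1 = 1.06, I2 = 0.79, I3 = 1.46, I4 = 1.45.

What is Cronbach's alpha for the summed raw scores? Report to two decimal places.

α = 0.44

Σσ²ᵢ = 1.06² + 0.79² + 1.46² + 1.45² = 5.9818
Covariances σ_ij = r_ij · s_i · s_j:
  σ(I1,I2) = 0.25 × 1.06 × 0.79 = 0.2094
  σ(I1,I3) = 0.26 × 1.06 × 1.46 = 0.4024
  σ(I1,I4) = 0.18 × 1.06 × 1.45 = 0.2767
  σ(I2,I3) = 0.10 × 0.79 × 1.46 = 0.1153
  σ(I2,I4) = 0.16 × 0.79 × 1.45 = 0.1833
  σ(I3,I4) = 0.13 × 1.46 × 1.45 = 0.2752
σ²_T = Σσ²ᵢ + 2·Σσ_ij = 5.9818 + 2 × 1.4623 = 8.9064
α = (4/3)·(1 − 5.9818/8.9064) = 0.44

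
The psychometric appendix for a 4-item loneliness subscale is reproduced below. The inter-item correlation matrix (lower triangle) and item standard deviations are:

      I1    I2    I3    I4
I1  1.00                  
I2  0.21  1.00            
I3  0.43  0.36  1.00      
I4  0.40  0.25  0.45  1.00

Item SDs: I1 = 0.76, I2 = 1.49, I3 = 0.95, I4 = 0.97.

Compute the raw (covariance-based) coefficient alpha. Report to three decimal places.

coefficient alpha = 0.638

Σσ²ᵢ = 0.76² + 1.49² + 0.95² + 0.97² = 4.6411
Covariances σ_ij = r_ij · s_i · s_j:
  σ(I1,I2) = 0.21 × 0.76 × 1.49 = 0.2378
  σ(I1,I3) = 0.43 × 0.76 × 0.95 = 0.3105
  σ(I1,I4) = 0.40 × 0.76 × 0.97 = 0.2949
  σ(I2,I3) = 0.36 × 1.49 × 0.95 = 0.5096
  σ(I2,I4) = 0.25 × 1.49 × 0.97 = 0.3613
  σ(I3,I4) = 0.45 × 0.95 × 0.97 = 0.4147
σ²_T = Σσ²ᵢ + 2·Σσ_ij = 4.6411 + 2 × 2.1288 = 8.8987
α = (4/3)·(1 − 4.6411/8.8987) = 0.638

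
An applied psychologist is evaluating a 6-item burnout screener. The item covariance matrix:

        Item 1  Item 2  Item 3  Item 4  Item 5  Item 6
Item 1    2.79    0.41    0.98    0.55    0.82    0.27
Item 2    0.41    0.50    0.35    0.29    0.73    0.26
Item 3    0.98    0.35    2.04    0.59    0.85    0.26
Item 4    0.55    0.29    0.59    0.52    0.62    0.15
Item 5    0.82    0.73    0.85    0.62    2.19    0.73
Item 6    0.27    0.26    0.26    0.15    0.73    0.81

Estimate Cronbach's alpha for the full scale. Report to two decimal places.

α = 0.77

ΣVar(i) = 2.79 + 0.50 + 2.04 + 0.52 + 2.19 + 0.81 = 8.85
Sum of the distinct covariances = 7.86
total variance = 8.85 + 2 × 7.86 = 24.57
α = (k/(k−1))·(1 − ΣVar(i)/total variance) = (6/5)·(1 − 8.85/24.57) = 0.77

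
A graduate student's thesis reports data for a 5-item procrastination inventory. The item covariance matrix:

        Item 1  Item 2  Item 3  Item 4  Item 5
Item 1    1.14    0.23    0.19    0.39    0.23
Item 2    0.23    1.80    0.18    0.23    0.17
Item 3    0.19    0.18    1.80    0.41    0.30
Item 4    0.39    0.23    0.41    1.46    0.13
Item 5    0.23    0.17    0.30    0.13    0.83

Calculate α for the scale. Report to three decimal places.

ΣVar(i) = 1.14 + 1.80 + 1.80 + 1.46 + 0.83 = 7.03
Sum of off-diagonal covariances = 2.46
σ²_T = 7.03 + 2 × 2.46 = 11.95
α = (k/(k−1))·(1 − ΣVar(i)/σ²_T) = (5/4)·(1 − 7.03/11.95) = 0.515

α = 0.515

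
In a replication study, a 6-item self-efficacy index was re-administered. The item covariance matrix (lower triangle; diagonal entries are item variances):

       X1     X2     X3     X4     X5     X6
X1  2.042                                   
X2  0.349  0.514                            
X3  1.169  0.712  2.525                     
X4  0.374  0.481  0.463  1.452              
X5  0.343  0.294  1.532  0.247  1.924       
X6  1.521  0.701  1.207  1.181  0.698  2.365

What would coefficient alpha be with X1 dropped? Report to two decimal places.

Remaining items: X2, X3, X4, X5, X6 (k = 5).
ΣVar(i) = 0.514 + 2.525 + 1.452 + 1.924 + 2.365 = 8.780
σ²_T = 8.780 + 2 × 7.516 = 23.812
α (item deleted) = (5/4)·(1 − 8.780/23.812) = 0.79

α = 0.79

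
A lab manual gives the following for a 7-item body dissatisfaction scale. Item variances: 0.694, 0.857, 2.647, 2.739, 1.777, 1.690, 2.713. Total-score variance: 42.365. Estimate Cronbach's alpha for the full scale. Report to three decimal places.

α = 0.805

sum of item variances = 0.694 + 0.857 + 2.647 + 2.739 + 1.777 + 1.690 + 2.713 = 13.117
α = (k/(k−1))·(1 − sum of item variances/Var(T)) = (7/6)·(1 − 13.117/42.365) = 0.805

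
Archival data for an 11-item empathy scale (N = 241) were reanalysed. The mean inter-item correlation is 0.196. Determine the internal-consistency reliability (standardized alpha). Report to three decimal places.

Standardized α = k·r̄ / (1 + (k−1)·r̄) = 11 × 0.196 / (1 + 10 × 0.196)
  = 2.1560 / 2.9600 = 0.728

standardized alpha = 0.728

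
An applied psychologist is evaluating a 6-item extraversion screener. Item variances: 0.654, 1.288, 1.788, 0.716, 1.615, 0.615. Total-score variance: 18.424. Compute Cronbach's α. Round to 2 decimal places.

Σσᵢ² = 0.654 + 1.288 + 1.788 + 0.716 + 1.615 + 0.615 = 6.676
α = (k/(k−1))·(1 − Σσᵢ²/σ²_total) = (6/5)·(1 − 6.676/18.424) = 0.77

α = 0.77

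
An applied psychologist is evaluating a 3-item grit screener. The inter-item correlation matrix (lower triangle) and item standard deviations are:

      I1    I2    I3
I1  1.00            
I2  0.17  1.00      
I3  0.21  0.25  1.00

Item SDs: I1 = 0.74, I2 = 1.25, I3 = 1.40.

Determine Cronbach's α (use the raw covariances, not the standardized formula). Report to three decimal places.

Cronbach's α = 0.428

Σσ²ᵢ = 0.74² + 1.25² + 1.40² = 4.0701
Covariances σ_ij = r_ij · s_i · s_j:
  σ(I1,I2) = 0.17 × 0.74 × 1.25 = 0.1573
  σ(I1,I3) = 0.21 × 0.74 × 1.40 = 0.2176
  σ(I2,I3) = 0.25 × 1.25 × 1.40 = 0.4375
σ²_T = Σσ²ᵢ + 2·Σσ_ij = 4.0701 + 2 × 0.8124 = 5.6949
α = (3/2)·(1 − 4.0701/5.6949) = 0.428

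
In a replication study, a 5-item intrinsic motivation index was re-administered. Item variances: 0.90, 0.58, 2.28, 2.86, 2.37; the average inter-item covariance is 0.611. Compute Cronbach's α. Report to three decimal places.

Σσᵢ² = 0.90 + 0.58 + 2.28 + 2.86 + 2.37 = 8.99
Sum of the 10 distinct covariances = 10 × 0.611 = 6.110
total variance = Σσᵢ² + 2·Σcov = 8.99 + 2 × 6.110 = 21.210
α = (5/4)·(1 − 8.99/21.210) = 0.720

Cronbach's α = 0.720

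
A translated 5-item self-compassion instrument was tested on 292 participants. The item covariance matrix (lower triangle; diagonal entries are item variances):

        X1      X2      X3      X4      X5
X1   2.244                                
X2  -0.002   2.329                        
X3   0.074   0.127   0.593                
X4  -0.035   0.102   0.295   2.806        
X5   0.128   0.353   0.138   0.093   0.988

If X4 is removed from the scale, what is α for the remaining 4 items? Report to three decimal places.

Remaining items: X1, X2, X3, X5 (k = 4).
Σσᵢ² = 2.244 + 2.329 + 0.593 + 0.988 = 6.154
total variance = 6.154 + 2 × 0.818 = 7.790
α (item deleted) = (4/3)·(1 − 6.154/7.790) = 0.280

α = 0.280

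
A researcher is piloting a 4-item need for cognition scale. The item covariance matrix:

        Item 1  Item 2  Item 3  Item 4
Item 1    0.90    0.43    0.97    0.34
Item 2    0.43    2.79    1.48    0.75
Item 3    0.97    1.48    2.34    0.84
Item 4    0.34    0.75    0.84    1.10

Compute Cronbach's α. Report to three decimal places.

Cronbach's α = 0.766

Σσᵢ² = 0.90 + 2.79 + 2.34 + 1.10 = 7.13
Σ_{i<j} σ_ij = 4.81
Var(T) = 7.13 + 2 × 4.81 = 16.75
α = (k/(k−1))·(1 − Σσᵢ²/Var(T)) = (4/3)·(1 − 7.13/16.75) = 0.766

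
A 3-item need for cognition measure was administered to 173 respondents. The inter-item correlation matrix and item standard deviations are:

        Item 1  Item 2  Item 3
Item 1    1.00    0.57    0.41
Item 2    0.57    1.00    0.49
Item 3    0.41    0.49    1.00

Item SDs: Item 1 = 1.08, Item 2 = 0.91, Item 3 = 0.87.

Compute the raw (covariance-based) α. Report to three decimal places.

α = 0.738

Σσ²ᵢ = 1.08² + 0.91² + 0.87² = 2.7514
Covariances σ_ij = r_ij · s_i · s_j:
  σ(Item 1,Item 2) = 0.57 × 1.08 × 0.91 = 0.5602
  σ(Item 1,Item 3) = 0.41 × 1.08 × 0.87 = 0.3852
  σ(Item 2,Item 3) = 0.49 × 0.91 × 0.87 = 0.3879
σ²_T = Σσ²ᵢ + 2·Σσ_ij = 2.7514 + 2 × 1.3333 = 5.4180
α = (3/2)·(1 − 2.7514/5.4180) = 0.738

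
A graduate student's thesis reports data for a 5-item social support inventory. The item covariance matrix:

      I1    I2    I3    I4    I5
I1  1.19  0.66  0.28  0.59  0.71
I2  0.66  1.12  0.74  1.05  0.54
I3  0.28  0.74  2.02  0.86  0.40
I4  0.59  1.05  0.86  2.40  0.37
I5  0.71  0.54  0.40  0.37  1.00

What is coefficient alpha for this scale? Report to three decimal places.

Σσᵢ² = 1.19 + 1.12 + 2.02 + 2.40 + 1.00 = 7.73
Σ_{i<j} σ_ij = 6.20
σ²_T = 7.73 + 2 × 6.20 = 20.13
α = (k/(k−1))·(1 − Σσᵢ²/σ²_T) = (5/4)·(1 − 7.73/20.13) = 0.770

coefficient alpha = 0.770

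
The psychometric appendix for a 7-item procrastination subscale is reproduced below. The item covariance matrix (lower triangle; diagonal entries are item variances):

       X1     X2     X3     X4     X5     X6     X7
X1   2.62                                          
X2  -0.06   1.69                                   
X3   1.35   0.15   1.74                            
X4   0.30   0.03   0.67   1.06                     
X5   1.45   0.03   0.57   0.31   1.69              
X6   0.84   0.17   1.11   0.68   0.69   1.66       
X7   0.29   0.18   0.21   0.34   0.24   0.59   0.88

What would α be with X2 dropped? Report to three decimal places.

Remaining items: X1, X3, X4, X5, X6, X7 (k = 6).
ΣVar(i) = 2.62 + 1.74 + 1.06 + 1.69 + 1.66 + 0.88 = 9.65
σ²_total = 9.65 + 2 × 9.64 = 28.93
α (item deleted) = (6/5)·(1 − 9.65/28.93) = 0.800

α = 0.800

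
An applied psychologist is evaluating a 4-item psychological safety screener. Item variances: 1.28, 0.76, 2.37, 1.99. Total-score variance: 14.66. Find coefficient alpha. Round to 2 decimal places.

ΣVar(i) = 1.28 + 0.76 + 2.37 + 1.99 = 6.40
α = (k/(k−1))·(1 − ΣVar(i)/Var(T)) = (4/3)·(1 − 6.40/14.66) = 0.75

α = 0.75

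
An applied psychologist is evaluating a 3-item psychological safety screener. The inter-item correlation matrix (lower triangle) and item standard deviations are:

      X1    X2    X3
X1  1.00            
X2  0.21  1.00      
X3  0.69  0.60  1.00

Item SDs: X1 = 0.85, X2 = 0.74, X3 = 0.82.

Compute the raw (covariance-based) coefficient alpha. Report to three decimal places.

Σσ²ᵢ = 0.85² + 0.74² + 0.82² = 1.9425
Covariances σ_ij = r_ij · s_i · s_j:
  σ(X1,X2) = 0.21 × 0.85 × 0.74 = 0.1321
  σ(X1,X3) = 0.69 × 0.85 × 0.82 = 0.4809
  σ(X2,X3) = 0.60 × 0.74 × 0.82 = 0.3641
σ²_T = Σσ²ᵢ + 2·Σσ_ij = 1.9425 + 2 × 0.9771 = 3.8967
α = (3/2)·(1 − 1.9425/3.8967) = 0.752

α = 0.752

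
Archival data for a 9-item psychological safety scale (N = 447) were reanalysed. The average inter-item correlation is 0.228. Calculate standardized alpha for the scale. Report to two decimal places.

standardized alpha = 0.73

Standardized α = k·r̄ / (1 + (k−1)·r̄) = 9 × 0.228 / (1 + 8 × 0.228)
  = 2.0520 / 2.8240 = 0.73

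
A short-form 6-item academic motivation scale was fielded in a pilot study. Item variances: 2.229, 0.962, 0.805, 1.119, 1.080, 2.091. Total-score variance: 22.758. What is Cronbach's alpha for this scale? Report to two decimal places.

Σσᵢ² = 2.229 + 0.962 + 0.805 + 1.119 + 1.080 + 2.091 = 8.286
α = (k/(k−1))·(1 − Σσᵢ²/σ²_T) = (6/5)·(1 − 8.286/22.758) = 0.76

Cronbach's alpha = 0.76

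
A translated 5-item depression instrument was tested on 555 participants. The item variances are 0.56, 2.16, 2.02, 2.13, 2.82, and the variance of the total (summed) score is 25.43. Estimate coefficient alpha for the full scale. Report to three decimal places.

sum of item variances = 0.56 + 2.16 + 2.02 + 2.13 + 2.82 = 9.69
α = (k/(k−1))·(1 − sum of item variances/σ²_T) = (5/4)·(1 − 9.69/25.43) = 0.774

α = 0.774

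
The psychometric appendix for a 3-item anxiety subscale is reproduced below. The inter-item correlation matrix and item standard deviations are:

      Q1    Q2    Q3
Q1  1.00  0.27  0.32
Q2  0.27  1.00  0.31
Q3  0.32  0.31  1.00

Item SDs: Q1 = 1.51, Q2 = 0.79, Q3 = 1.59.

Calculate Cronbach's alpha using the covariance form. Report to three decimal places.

Cronbach's alpha = 0.529

Σσ²ᵢ = 1.51² + 0.79² + 1.59² = 5.4323
Covariances σ_ij = r_ij · s_i · s_j:
  σ(Q1,Q2) = 0.27 × 1.51 × 0.79 = 0.3221
  σ(Q1,Q3) = 0.32 × 1.51 × 1.59 = 0.7683
  σ(Q2,Q3) = 0.31 × 0.79 × 1.59 = 0.3894
σ²_T = Σσ²ᵢ + 2·Σσ_ij = 5.4323 + 2 × 1.4798 = 8.3919
α = (3/2)·(1 − 5.4323/8.3919) = 0.529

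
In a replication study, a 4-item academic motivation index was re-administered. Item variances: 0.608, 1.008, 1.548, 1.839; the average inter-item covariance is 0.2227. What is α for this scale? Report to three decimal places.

Σσᵢ² = 0.608 + 1.008 + 1.548 + 1.839 = 5.003
Sum of the 6 distinct covariances = 6 × 0.2227 = 1.3362
σ²_T = Σσᵢ² + 2·Σcov = 5.003 + 2 × 1.3362 = 7.6754
α = (4/3)·(1 − 5.003/7.6754) = 0.464

α = 0.464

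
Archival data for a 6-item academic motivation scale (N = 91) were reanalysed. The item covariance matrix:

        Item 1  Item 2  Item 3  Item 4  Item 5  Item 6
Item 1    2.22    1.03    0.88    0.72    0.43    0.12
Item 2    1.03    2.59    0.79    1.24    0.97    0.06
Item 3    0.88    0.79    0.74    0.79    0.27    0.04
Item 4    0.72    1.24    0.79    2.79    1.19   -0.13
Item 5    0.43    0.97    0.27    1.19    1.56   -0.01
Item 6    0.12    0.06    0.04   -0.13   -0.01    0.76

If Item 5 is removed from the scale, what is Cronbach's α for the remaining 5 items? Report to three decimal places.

Remaining items: Item 1, Item 2, Item 3, Item 4, Item 6 (k = 5).
sum of item variances = 2.22 + 2.59 + 0.74 + 2.79 + 0.76 = 9.10
total variance = 9.10 + 2 × 5.54 = 20.18
α (item deleted) = (5/4)·(1 − 9.10/20.18) = 0.686

α = 0.686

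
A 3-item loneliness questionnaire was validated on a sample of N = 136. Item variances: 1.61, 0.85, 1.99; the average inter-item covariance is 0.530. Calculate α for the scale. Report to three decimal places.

ΣVar(i) = 1.61 + 0.85 + 1.99 = 4.45
Sum of the 3 distinct covariances = 3 × 0.530 = 1.590
Var(T) = ΣVar(i) + 2·Σcov = 4.45 + 2 × 1.590 = 7.630
α = (3/2)·(1 − 4.45/7.630) = 0.625

α = 0.625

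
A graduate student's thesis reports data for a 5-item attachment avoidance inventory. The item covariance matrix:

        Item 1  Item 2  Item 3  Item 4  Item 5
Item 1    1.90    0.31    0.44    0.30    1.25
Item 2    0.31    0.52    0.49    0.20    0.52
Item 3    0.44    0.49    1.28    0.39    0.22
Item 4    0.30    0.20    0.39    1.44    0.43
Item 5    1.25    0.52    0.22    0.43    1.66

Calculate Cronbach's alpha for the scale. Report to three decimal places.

α = 0.715

Σσ²ᵢ = 1.90 + 0.52 + 1.28 + 1.44 + 1.66 = 6.80
Sum of the distinct covariances = 4.55
σ²_total = 6.80 + 2 × 4.55 = 15.90
α = (k/(k−1))·(1 − Σσ²ᵢ/σ²_total) = (5/4)·(1 − 6.80/15.90) = 0.715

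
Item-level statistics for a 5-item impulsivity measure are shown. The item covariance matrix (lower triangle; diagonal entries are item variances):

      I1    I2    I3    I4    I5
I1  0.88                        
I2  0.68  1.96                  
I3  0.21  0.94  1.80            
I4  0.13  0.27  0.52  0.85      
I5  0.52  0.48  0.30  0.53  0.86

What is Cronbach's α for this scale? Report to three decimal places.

Σσᵢ² = 0.88 + 1.96 + 1.80 + 0.85 + 0.86 = 6.35
Σ_{i<j} σ_ij = 4.58
σ²_T = 6.35 + 2 × 4.58 = 15.51
α = (k/(k−1))·(1 − Σσᵢ²/σ²_T) = (5/4)·(1 − 6.35/15.51) = 0.738

Cronbach's α = 0.738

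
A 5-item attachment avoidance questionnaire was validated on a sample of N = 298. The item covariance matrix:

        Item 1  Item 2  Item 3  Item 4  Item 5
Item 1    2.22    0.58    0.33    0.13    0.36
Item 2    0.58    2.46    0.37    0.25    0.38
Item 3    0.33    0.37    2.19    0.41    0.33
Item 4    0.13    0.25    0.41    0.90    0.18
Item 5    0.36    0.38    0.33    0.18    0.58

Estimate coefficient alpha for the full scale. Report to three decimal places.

coefficient alpha = 0.554

sum of item variances = 2.22 + 2.46 + 2.19 + 0.90 + 0.58 = 8.35
Sum of the distinct covariances = 3.32
Var(T) = 8.35 + 2 × 3.32 = 14.99
α = (k/(k−1))·(1 − sum of item variances/Var(T)) = (5/4)·(1 − 8.35/14.99) = 0.554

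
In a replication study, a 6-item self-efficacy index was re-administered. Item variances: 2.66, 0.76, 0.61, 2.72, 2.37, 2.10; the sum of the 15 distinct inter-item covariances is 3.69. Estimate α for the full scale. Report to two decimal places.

sum of item variances = 2.66 + 0.76 + 0.61 + 2.72 + 2.37 + 2.10 = 11.22
Sum of distinct covariances = 3.69
σ²_total = sum of item variances + 2·Σcov = 11.22 + 2 × 3.69 = 18.60
α = (6/5)·(1 − 11.22/18.60) = 0.48

α = 0.48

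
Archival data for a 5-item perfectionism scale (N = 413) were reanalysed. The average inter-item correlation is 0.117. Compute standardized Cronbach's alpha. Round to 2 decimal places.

Standardized α = k·r̄ / (1 + (k−1)·r̄) = 5 × 0.117 / (1 + 4 × 0.117)
  = 0.5850 / 1.4680 = 0.40

standardized Cronbach's alpha = 0.40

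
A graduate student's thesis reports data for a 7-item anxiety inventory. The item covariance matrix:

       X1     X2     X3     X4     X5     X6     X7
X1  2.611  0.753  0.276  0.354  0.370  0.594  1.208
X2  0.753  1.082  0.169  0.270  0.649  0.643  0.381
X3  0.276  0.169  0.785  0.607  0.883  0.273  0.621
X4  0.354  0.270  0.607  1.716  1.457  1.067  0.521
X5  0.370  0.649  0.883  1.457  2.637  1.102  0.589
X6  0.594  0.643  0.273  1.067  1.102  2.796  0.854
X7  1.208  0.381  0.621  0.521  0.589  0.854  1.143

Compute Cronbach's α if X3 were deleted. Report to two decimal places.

Cronbach's α = 0.77

Remaining items: X1, X2, X4, X5, X6, X7 (k = 6).
Σσᵢ² = 2.611 + 1.082 + 1.716 + 2.637 + 2.796 + 1.143 = 11.985
total variance = 11.985 + 2 × 10.812 = 33.609
α (item deleted) = (6/5)·(1 − 11.985/33.609) = 0.77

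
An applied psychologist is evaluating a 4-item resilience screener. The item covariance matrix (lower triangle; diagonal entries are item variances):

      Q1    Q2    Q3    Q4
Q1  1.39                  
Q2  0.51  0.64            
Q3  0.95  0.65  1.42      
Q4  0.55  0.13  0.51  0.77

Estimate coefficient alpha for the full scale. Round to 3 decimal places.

sum of item variances = 1.39 + 0.64 + 1.42 + 0.77 = 4.22
Sum of off-diagonal covariances = 3.30
total variance = 4.22 + 2 × 3.30 = 10.82
α = (k/(k−1))·(1 − sum of item variances/total variance) = (4/3)·(1 − 4.22/10.82) = 0.813

coefficient alpha = 0.813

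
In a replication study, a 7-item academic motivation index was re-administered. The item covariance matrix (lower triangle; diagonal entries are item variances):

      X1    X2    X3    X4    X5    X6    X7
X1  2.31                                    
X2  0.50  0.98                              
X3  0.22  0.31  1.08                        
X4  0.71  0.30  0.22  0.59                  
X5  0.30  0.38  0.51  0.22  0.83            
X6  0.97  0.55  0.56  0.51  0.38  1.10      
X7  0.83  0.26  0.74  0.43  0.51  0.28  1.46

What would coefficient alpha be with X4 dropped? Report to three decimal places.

α = 0.784

Remaining items: X1, X2, X3, X5, X6, X7 (k = 6).
Σσᵢ² = 2.31 + 0.98 + 1.08 + 0.83 + 1.10 + 1.46 = 7.76
σ²_T = 7.76 + 2 × 7.30 = 22.36
α (item deleted) = (6/5)·(1 − 7.76/22.36) = 0.784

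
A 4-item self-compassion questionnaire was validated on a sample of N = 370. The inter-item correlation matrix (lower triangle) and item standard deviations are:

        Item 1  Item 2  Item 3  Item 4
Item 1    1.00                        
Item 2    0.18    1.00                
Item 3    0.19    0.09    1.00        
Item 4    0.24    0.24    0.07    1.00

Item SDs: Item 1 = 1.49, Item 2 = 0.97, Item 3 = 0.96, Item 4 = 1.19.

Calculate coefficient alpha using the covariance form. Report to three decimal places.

coefficient alpha = 0.450

Σσ²ᵢ = 1.49² + 0.97² + 0.96² + 1.19² = 5.4987
Covariances σ_ij = r_ij · s_i · s_j:
  σ(Item 1,Item 2) = 0.18 × 1.49 × 0.97 = 0.2602
  σ(Item 1,Item 3) = 0.19 × 1.49 × 0.96 = 0.2718
  σ(Item 1,Item 4) = 0.24 × 1.49 × 1.19 = 0.4255
  σ(Item 2,Item 3) = 0.09 × 0.97 × 0.96 = 0.0838
  σ(Item 2,Item 4) = 0.24 × 0.97 × 1.19 = 0.2770
  σ(Item 3,Item 4) = 0.07 × 0.96 × 1.19 = 0.0800
σ²_T = Σσ²ᵢ + 2·Σσ_ij = 5.4987 + 2 × 1.3983 = 8.2953
α = (4/3)·(1 − 5.4987/8.2953) = 0.450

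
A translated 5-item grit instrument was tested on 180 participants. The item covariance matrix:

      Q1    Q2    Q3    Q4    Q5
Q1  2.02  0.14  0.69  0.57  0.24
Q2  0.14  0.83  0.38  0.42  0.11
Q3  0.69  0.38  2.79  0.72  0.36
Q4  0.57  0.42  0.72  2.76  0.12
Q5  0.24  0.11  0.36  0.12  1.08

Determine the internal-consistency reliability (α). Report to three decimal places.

Σσ²ᵢ = 2.02 + 0.83 + 2.79 + 2.76 + 1.08 = 9.48
Sum of the distinct covariances = 3.75
σ²_T = 9.48 + 2 × 3.75 = 16.98
α = (k/(k−1))·(1 − Σσ²ᵢ/σ²_T) = (5/4)·(1 − 9.48/16.98) = 0.552

α = 0.552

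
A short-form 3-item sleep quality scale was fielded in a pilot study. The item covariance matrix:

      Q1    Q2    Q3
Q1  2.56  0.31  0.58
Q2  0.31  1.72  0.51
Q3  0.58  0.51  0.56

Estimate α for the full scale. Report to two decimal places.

Σσ²ᵢ = 2.56 + 1.72 + 0.56 = 4.84
Sum of off-diagonal covariances = 1.40
σ²_total = 4.84 + 2 × 1.40 = 7.64
α = (k/(k−1))·(1 − Σσ²ᵢ/σ²_total) = (3/2)·(1 − 4.84/7.64) = 0.55

α = 0.55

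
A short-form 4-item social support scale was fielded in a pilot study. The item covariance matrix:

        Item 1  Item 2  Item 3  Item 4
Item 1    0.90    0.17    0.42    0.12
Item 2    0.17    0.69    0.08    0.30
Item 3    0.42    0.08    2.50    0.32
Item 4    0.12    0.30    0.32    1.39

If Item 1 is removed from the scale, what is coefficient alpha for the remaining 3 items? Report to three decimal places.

Remaining items: Item 2, Item 3, Item 4 (k = 3).
ΣVar(i) = 0.69 + 2.50 + 1.39 = 4.58
σ²_total = 4.58 + 2 × 0.70 = 5.98
α (item deleted) = (3/2)·(1 − 4.58/5.98) = 0.351

coefficient alpha = 0.351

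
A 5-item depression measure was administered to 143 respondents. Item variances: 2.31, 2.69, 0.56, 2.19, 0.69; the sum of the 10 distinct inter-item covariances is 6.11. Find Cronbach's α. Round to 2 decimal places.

Cronbach's α = 0.74

sum of item variances = 2.31 + 2.69 + 0.56 + 2.19 + 0.69 = 8.44
Sum of distinct covariances = 6.11
σ²_T = sum of item variances + 2·Σcov = 8.44 + 2 × 6.11 = 20.66
α = (5/4)·(1 − 8.44/20.66) = 0.74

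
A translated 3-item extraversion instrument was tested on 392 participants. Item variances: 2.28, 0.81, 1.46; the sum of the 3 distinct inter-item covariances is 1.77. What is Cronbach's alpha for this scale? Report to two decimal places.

Σσ²ᵢ = 2.28 + 0.81 + 1.46 = 4.55
Sum of distinct covariances = 1.77
σ²_total = Σσ²ᵢ + 2·Σcov = 4.55 + 2 × 1.77 = 8.09
α = (3/2)·(1 − 4.55/8.09) = 0.66

Cronbach's alpha = 0.66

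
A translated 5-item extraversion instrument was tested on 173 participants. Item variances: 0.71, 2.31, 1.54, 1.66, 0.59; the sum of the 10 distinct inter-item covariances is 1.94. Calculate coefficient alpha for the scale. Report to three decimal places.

α = 0.454

Σσ²ᵢ = 0.71 + 2.31 + 1.54 + 1.66 + 0.59 = 6.81
Sum of distinct covariances = 1.94
total variance = Σσ²ᵢ + 2·Σcov = 6.81 + 2 × 1.94 = 10.69
α = (5/4)·(1 − 6.81/10.69) = 0.454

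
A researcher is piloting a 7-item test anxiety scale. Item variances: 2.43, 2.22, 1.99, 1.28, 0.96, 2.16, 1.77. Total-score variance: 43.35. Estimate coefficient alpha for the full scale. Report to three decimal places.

coefficient alpha = 0.822

Σσ²ᵢ = 2.43 + 2.22 + 1.99 + 1.28 + 0.96 + 2.16 + 1.77 = 12.81
α = (k/(k−1))·(1 − Σσ²ᵢ/total variance) = (7/6)·(1 − 12.81/43.35) = 0.822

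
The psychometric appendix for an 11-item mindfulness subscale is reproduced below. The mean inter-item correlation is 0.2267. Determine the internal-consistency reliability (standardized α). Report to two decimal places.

standardized α = 0.76

Standardized α = k·r̄ / (1 + (k−1)·r̄) = 11 × 0.2267 / (1 + 10 × 0.2267)
  = 2.4937 / 3.2670 = 0.76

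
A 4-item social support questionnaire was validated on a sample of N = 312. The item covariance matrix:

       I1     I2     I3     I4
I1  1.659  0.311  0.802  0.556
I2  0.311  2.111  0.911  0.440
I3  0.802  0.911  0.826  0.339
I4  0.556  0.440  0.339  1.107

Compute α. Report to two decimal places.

α = 0.72

ΣVar(i) = 1.659 + 2.111 + 0.826 + 1.107 = 5.703
Sum of the distinct covariances = 3.359
total variance = 5.703 + 2 × 3.359 = 12.421
α = (k/(k−1))·(1 − ΣVar(i)/total variance) = (4/3)·(1 − 5.703/12.421) = 0.72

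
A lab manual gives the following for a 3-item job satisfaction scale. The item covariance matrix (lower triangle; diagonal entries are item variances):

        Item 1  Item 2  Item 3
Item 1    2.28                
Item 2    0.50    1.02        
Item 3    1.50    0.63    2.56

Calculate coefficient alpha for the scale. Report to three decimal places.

coefficient alpha = 0.710

ΣVar(i) = 2.28 + 1.02 + 2.56 = 5.86
Sum of the distinct covariances = 2.63
σ²_T = 5.86 + 2 × 2.63 = 11.12
α = (k/(k−1))·(1 − ΣVar(i)/σ²_T) = (3/2)·(1 − 5.86/11.12) = 0.710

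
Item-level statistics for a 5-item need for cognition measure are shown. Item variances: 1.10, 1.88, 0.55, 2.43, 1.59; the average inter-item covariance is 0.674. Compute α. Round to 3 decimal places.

α = 0.801

Σσᵢ² = 1.10 + 1.88 + 0.55 + 2.43 + 1.59 = 7.55
Sum of the 10 distinct covariances = 10 × 0.674 = 6.740
total variance = Σσᵢ² + 2·Σcov = 7.55 + 2 × 6.740 = 21.030
α = (5/4)·(1 − 7.55/21.030) = 0.801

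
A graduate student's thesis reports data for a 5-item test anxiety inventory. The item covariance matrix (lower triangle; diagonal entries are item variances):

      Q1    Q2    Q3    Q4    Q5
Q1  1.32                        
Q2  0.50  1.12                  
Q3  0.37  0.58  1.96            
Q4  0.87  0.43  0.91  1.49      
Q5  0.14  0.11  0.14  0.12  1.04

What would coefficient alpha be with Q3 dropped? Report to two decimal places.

Remaining items: Q1, Q2, Q4, Q5 (k = 4).
sum of item variances = 1.32 + 1.12 + 1.49 + 1.04 = 4.97
σ²_total = 4.97 + 2 × 2.17 = 9.31
α (item deleted) = (4/3)·(1 − 4.97/9.31) = 0.62

α = 0.62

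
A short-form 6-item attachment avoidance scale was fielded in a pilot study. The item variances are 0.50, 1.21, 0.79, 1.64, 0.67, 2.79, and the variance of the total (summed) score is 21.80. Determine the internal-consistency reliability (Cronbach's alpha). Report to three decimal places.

Σσ²ᵢ = 0.50 + 1.21 + 0.79 + 1.64 + 0.67 + 2.79 = 7.60
α = (k/(k−1))·(1 − Σσ²ᵢ/σ²_T) = (6/5)·(1 − 7.60/21.80) = 0.782

Cronbach's alpha = 0.782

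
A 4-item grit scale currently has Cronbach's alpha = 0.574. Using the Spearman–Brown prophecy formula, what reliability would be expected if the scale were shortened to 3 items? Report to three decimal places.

Length factor m = 3/4 = 0.7500
α' = m·α / (1 − (1−m)·α)
   = 3/4 × 0.574 / (1 − (1 − 3/4) × 0.574)
   = 0.4305 / 0.8565 = 0.503

predicted reliability = 0.503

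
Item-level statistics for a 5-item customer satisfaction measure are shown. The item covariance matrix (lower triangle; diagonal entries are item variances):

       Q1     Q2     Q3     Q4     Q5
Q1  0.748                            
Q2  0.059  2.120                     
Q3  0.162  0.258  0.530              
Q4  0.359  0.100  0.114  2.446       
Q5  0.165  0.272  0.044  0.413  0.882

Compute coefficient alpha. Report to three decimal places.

sum of item variances = 0.748 + 2.120 + 0.530 + 2.446 + 0.882 = 6.726
Sum of the distinct covariances = 1.946
σ²_total = 6.726 + 2 × 1.946 = 10.618
α = (k/(k−1))·(1 − sum of item variances/σ²_total) = (5/4)·(1 − 6.726/10.618) = 0.458

coefficient alpha = 0.458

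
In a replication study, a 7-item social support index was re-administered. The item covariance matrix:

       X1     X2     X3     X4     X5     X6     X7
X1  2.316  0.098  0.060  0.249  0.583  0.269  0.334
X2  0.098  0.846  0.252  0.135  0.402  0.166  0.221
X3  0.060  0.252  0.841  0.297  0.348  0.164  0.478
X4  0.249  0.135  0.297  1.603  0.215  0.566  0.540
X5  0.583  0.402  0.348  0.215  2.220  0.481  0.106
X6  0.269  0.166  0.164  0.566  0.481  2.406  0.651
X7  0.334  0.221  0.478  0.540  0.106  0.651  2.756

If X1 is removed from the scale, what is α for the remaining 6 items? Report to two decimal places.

Remaining items: X2, X3, X4, X5, X6, X7 (k = 6).
ΣVar(i) = 0.846 + 0.841 + 1.603 + 2.220 + 2.406 + 2.756 = 10.672
σ²_T = 10.672 + 2 × 5.022 = 20.716
α (item deleted) = (6/5)·(1 − 10.672/20.716) = 0.58

α = 0.58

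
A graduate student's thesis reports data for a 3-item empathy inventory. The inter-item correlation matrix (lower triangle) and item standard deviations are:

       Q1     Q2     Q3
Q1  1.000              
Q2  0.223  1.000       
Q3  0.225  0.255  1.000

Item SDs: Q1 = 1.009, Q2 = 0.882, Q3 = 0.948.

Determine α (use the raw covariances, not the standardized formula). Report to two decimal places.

α = 0.48

Σσ²ᵢ = 1.009² + 0.882² + 0.948² = 2.6947
Covariances σ_ij = r_ij · s_i · s_j:
  σ(Q1,Q2) = 0.223 × 1.009 × 0.882 = 0.1985
  σ(Q1,Q3) = 0.225 × 1.009 × 0.948 = 0.2152
  σ(Q2,Q3) = 0.255 × 0.882 × 0.948 = 0.2132
σ²_T = Σσ²ᵢ + 2·Σσ_ij = 2.6947 + 2 × 0.6269 = 3.9485
α = (3/2)·(1 − 2.6947/3.9485) = 0.48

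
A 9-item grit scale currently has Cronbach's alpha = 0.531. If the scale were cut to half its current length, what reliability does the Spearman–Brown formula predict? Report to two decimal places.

Length factor m = 1/2
α' = m·α / (1 − (1−m)·α)
   = 1/2 × 0.531 / (1 − (1 − 1/2) × 0.531)
   = 0.2655 / 0.7345 = 0.36

predicted reliability = 0.36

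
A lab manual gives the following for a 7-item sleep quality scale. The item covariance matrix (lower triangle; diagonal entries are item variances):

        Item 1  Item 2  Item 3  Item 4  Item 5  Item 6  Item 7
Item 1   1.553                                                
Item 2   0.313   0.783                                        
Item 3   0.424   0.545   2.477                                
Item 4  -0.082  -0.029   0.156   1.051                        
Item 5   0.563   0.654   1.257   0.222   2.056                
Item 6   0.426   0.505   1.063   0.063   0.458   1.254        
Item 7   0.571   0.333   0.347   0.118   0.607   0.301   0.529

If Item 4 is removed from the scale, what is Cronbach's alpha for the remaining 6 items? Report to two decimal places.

Cronbach's alpha = 0.79

Remaining items: Item 1, Item 2, Item 3, Item 5, Item 6, Item 7 (k = 6).
sum of item variances = 1.553 + 0.783 + 2.477 + 2.056 + 1.254 + 0.529 = 8.652
total variance = 8.652 + 2 × 8.367 = 25.386
α (item deleted) = (6/5)·(1 − 8.652/25.386) = 0.79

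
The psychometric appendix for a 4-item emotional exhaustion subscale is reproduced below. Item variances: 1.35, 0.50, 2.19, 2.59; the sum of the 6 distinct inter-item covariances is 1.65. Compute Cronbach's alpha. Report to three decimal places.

Σσ²ᵢ = 1.35 + 0.50 + 2.19 + 2.59 = 6.63
Sum of distinct covariances = 1.65
Var(T) = Σσ²ᵢ + 2·Σcov = 6.63 + 2 × 1.65 = 9.93
α = (4/3)·(1 − 6.63/9.93) = 0.443

Cronbach's alpha = 0.443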